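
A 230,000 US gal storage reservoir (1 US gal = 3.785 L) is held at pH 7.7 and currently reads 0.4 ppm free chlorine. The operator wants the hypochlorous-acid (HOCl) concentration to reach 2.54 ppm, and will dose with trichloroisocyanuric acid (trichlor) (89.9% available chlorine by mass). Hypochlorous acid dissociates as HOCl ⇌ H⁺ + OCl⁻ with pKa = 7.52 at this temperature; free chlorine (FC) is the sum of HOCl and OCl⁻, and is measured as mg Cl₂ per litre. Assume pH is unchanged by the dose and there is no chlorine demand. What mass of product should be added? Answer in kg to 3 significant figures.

5.80 kg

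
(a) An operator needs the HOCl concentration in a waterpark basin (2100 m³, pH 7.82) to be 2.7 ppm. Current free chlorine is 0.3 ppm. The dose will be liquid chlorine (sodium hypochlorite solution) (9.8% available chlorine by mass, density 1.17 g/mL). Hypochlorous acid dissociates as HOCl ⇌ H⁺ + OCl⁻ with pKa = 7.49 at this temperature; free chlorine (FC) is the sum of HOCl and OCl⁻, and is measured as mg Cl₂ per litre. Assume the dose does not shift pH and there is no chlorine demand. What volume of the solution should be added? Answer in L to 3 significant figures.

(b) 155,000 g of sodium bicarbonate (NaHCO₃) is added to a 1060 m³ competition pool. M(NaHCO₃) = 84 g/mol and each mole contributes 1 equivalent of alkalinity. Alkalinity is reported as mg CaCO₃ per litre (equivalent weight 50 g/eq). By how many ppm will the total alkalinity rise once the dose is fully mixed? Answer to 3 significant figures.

(a) 150 L; (b) 87.0 ppm

(a) Volume: 2100 m³ = 2,100,000 L.
(a) [OCl⁻]/[HOCl] = 10^(pH − pKa) = 10^(7.82 − 7.49) = 2.138; fraction as HOCl = 1/(1 + 2.138) = 0.3187.
(a) Free chlorine required for 2.7 ppm HOCl: 2.7 / 0.3187 = 8.472 ppm.
(a) FC to add: 8.472 − 0.3 = 8.172 mg/L as Cl₂.
(a) Cl₂ equivalent: 8.172 mg/L × 2,100,000 L = 17,160 g.
(a) Product at 9.8% available Cl: 17,160 / 0.098 = 175,100 g.
(a) Volume: 175,100 g ÷ 1.17 g/mL = 149,700 mL.

(b) Volume: 1060 m³ = 1,060,000 L.
(b) Moles of NaHCO₃: 155,000 g ÷ 84 g/mol = 1845 mol → 1845 eq of alkalinity.
(b) As CaCO₃: 1845 eq × 50 g/eq = 92,260 g.
(b) Rise: 92,260 g / 1,060,000 L × 1000 = 87.04 mg/L.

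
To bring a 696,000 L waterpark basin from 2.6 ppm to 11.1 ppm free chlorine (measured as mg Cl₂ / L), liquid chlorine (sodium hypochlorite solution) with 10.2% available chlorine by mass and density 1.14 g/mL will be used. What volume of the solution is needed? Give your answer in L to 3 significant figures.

Chlorine deficit: 11.1 − 2.6 = 8.5 ppm = 8.5 mg/L as Cl₂.
Cl₂ equivalent needed: 8.5 mg/L × 696,000 L = 5,916,000 mg = 5916 g.
Product at 10.2% available chlorine: 5916 / 0.102 = 58,000 g.
Volume at density 1.14 g/mL: 58,000 g ÷ 1.14 g/mL = 50,880 mL.

50.9 L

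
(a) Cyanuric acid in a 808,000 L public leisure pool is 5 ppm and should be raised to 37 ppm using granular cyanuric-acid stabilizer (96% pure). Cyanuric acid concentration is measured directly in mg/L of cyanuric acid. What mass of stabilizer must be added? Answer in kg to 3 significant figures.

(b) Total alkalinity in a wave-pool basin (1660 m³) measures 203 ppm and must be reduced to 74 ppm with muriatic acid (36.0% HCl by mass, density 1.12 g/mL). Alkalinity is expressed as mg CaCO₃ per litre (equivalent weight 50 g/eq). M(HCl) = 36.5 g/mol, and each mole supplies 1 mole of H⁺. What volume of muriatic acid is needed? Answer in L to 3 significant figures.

(a) 26.9 kg; (b) 388 L

(a) CYA to add: (37 − 5) = 32 mg/L × 808,000 L = 25,860 g cyanuric acid.
(a) At 96% purity: 25,860 / 0.96 = 26,930 g product.

(b) Volume: 1660 m³ = 1,660,000 L.
(b) Alkalinity to neutralize: (203 − 74) = 129 mg/L as CaCO₃ × 1,660,000 L = 214,100 g as CaCO₃.
(b) Equivalents of H⁺ required: 214,100 ÷ 50 g/eq = 4283 eq = 4283 mol HCl.
(b) Mass of HCl: 4283 × 36.5 = 156,300 g.
(b) Mass of 36.0% solution: 156,300 / 0.36 = 434,200 g.
(b) Volume: 434,200 g ÷ 1.12 g/mL = 387,700 mL.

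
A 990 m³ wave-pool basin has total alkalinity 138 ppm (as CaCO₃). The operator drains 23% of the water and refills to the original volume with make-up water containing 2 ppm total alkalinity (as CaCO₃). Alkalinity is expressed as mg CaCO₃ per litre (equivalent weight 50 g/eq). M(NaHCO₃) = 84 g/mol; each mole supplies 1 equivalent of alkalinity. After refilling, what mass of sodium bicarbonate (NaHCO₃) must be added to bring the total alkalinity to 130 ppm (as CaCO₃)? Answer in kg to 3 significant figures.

Volume: 990 m³ = 990,000 L.
After draining 23% and refilling: 138 × 0.77 + 2 × 0.23 = 106.72 ppm.
Deficit to target: 130 − 106.72 = 23.28 mg/L.
As CaCO₃: 23.28 mg/L × 990,000 L = 23,050 g; ÷ 50 g/eq ÷ 1 = 460.9 mol NaHCO₃.
Mass: 460.9 × 84 = 38,720 g.

38.7 kg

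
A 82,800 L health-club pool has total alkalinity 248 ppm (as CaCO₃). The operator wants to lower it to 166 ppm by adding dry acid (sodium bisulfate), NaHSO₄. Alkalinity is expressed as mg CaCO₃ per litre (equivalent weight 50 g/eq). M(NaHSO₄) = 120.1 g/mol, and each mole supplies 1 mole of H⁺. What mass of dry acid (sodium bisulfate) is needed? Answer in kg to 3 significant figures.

16.3 kg

Alkalinity to neutralize: (248 − 166) = 82 mg/L as CaCO₃ × 82,800 L = 6790 g as CaCO₃.
Equivalents of H⁺ required: 6790 ÷ 50 g/eq = 135.8 eq = 135.8 mol NaHSO₄.
Mass of NaHSO₄: 135.8 × 120.1 = 16,310 g.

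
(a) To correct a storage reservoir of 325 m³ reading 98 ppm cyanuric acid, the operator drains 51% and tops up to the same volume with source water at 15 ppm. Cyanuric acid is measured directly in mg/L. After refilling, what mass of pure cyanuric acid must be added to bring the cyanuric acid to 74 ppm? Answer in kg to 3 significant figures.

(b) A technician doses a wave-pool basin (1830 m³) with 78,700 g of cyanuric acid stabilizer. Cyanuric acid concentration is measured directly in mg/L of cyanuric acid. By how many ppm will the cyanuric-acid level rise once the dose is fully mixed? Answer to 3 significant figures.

(a) 5.96 kg; (b) 43.0 ppm

(a) Volume: 325 m³ = 325,000 L.
(a) After draining 51% and refilling: 98 × 0.49 + 15 × 0.51 = 55.67 ppm.
(a) Deficit to target: 74 − 55.67 = 18.33 mg/L.
(a) Mass: 18.33 mg/L × 325,000 L = 5957 g cyanuric acid.

(b) Volume: 1830 m³ = 1,830,000 L.
(b) Rise: 78,700 g / 1,830,000 L × 1000 = 43.01 mg/L.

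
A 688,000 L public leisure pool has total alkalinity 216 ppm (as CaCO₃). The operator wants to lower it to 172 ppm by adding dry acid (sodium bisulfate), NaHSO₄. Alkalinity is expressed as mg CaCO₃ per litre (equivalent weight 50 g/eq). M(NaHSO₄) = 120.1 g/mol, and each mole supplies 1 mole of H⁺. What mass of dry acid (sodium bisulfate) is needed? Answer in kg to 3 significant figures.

Alkalinity to neutralize: (216 − 172) = 44 mg/L as CaCO₃ × 688,000 L = 30,270 g as CaCO₃.
Equivalents of H⁺ required: 30,270 ÷ 50 g/eq = 605.4 eq = 605.4 mol NaHSO₄.
Mass of NaHSO₄: 605.4 × 120.1 = 72,710 g.

72.7 kg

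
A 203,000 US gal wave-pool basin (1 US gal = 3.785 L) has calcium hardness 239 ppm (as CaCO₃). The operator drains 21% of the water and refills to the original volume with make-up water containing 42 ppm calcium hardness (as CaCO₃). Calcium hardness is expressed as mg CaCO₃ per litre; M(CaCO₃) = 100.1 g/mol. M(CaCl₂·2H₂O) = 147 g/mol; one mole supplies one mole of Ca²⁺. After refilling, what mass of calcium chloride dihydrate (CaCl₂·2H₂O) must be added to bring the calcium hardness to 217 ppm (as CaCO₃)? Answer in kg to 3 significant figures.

Volume: 203,000 US gal × 3.785 L/gal = 768,355 L.
After draining 21% and refilling: 239 × 0.79 + 42 × 0.21 = 197.63 ppm.
Deficit to target: 217 − 197.63 = 19.37 mg/L.
As CaCO₃: 19.37 mg/L × 768,355 L = 14,880 g; ÷ 100.1 = 148.7 mol Ca²⁺.
Mass: 148.7 × 147 = 21,860 g.

21.9 kg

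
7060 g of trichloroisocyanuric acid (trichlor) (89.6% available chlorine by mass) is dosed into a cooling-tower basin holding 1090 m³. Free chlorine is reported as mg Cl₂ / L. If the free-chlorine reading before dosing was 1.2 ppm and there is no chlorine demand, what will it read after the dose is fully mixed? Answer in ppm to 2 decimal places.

7.00 ppm

Volume: 1090 m³ = 1,090,000 L.
Available chlorine delivered: 7060 g × 0.896 = 6326 g as Cl₂.
Concentration rise: 6326 g / 1,090,000 L = 5.803 mg/L = 5.80 ppm.
Final FC: 1.2 + 5.80 = 7.00 ppm.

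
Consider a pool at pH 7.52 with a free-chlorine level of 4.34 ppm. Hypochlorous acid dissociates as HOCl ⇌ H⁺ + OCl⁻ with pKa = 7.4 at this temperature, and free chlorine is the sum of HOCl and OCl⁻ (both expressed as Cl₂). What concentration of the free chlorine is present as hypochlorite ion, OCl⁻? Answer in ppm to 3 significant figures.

2.47 ppm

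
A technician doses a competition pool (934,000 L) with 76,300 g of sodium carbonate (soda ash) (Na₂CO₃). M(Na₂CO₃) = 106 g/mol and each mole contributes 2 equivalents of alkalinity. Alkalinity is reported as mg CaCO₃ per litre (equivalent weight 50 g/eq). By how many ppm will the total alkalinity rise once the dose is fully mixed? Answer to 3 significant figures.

Moles of Na₂CO₃: 76,300 g ÷ 106 g/mol = 719.8 mol → 1440 eq of alkalinity.
As CaCO₃: 1440 eq × 50 g/eq = 71,980 g.
Rise: 71,980 g / 934,000 L × 1000 = 77.07 mg/L.

77.1 ppm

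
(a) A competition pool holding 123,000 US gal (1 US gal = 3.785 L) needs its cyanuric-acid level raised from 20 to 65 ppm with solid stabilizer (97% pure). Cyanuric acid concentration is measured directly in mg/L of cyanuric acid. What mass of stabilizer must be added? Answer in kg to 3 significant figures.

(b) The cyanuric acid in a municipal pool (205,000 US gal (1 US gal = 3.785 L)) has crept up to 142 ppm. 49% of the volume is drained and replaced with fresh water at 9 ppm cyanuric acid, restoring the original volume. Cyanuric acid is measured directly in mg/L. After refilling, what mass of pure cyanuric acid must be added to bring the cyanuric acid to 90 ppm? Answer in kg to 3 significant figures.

(a) 21.6 kg; (b) 10.2 kg

(a) Volume: 123,000 US gal × 3.785 L/gal = 465,555 L.
(a) CYA to add: (65 − 20) = 45 mg/L × 465,555 L = 20,950 g cyanuric acid.
(a) At 97% purity: 20,950 / 0.97 = 21,600 g product.

(b) Volume: 205,000 US gal × 3.785 L/gal = 775,925 L.
(b) After draining 49% and refilling: 142 × 0.51 + 9 × 0.49 = 76.83 ppm.
(b) Deficit to target: 90 − 76.83 = 13.17 mg/L.
(b) Mass: 13.17 mg/L × 775,925 L = 10,220 g cyanuric acid.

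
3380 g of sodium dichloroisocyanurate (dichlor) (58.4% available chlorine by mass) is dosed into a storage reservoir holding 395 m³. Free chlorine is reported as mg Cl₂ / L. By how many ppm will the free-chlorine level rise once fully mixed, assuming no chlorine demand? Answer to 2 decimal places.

5.00 ppm

Volume: 395 m³ = 395,000 L.
Available chlorine delivered: 3380 g × 0.584 = 1974 g as Cl₂.
Concentration rise: 1974 g / 395,000 L = 4.997 mg/L = 5.00 ppm.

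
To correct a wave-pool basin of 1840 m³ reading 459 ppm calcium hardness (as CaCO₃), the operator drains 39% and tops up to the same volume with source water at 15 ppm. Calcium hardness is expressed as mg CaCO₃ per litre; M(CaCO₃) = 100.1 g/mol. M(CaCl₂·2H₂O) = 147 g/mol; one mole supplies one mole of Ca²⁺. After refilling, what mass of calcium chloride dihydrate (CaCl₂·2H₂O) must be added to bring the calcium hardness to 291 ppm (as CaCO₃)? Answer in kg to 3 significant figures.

Volume: 1840 m³ = 1,840,000 L.
After draining 39% and refilling: 459 × 0.61 + 15 × 0.39 = 285.84 ppm.
Deficit to target: 291 − 285.84 = 5.16 mg/L.
As CaCO₃: 5.16 mg/L × 1,840,000 L = 9494 g; ÷ 100.1 = 94.85 mol Ca²⁺.
Mass: 94.85 × 147 = 13,940 g.

13.9 kg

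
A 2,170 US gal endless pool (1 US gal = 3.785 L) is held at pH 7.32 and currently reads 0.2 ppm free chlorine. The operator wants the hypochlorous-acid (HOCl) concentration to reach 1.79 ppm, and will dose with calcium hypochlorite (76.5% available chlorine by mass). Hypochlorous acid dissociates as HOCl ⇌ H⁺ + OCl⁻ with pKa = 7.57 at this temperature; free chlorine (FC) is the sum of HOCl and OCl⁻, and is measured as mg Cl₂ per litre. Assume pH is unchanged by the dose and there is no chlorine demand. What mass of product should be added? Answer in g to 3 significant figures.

Volume: 2,170 US gal × 3.785 L/gal = 8,213 L.
[OCl⁻]/[HOCl] = 10^(pH − pKa) = 10^(7.32 − 7.57) = 0.5623; fraction as HOCl = 1/(1 + 0.5623) = 0.6401.
Free chlorine required for 1.79 ppm HOCl: 1.79 / 0.6401 = 2.797 ppm.
FC to add: 2.797 − 0.2 = 2.597 mg/L as Cl₂.
Cl₂ equivalent: 2.597 mg/L × 8,213 L = 21.33 g.
Product at 76.5% available Cl: 21.33 / 0.765 = 27.88 g.

27.9 g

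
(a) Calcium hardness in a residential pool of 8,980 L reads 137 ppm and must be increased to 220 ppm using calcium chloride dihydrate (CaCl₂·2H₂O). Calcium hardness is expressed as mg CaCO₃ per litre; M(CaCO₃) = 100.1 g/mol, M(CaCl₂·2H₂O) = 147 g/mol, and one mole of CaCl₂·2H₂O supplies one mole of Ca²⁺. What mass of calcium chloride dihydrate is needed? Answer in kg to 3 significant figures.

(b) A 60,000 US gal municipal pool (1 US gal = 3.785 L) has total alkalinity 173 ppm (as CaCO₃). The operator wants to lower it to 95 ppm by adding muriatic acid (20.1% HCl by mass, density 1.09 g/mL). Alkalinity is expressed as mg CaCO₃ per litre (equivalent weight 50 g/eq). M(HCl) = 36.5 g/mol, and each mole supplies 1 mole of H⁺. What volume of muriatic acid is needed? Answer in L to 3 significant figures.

(a) 1.09 kg; (b) 59.0 L

(a) Hardness to add: (220 − 137) = 83 mg/L as CaCO₃ × 8,980 L = 745.3 g as CaCO₃.
(a) Moles of Ca²⁺ (1 mol Ca²⁺ ≡ 1 mol CaCO₃): 745.3 / 100.1 g/mol = 7.446 mol.
(a) Mass of CaCl₂·2H₂O: 7.446 × 147 = 1095 g.

(b) Volume: 60,000 US gal × 3.785 L/gal = 227,100 L.
(b) Alkalinity to neutralize: (173 − 95) = 78 mg/L as CaCO₃ × 227,100 L = 17,710 g as CaCO₃.
(b) Equivalents of H⁺ required: 17,710 ÷ 50 g/eq = 354.3 eq = 354.3 mol HCl.
(b) Mass of HCl: 354.3 × 36.5 = 12,930 g.
(b) Mass of 20.1% solution: 12,930 / 0.201 = 64,330 g.
(b) Volume: 64,330 g ÷ 1.09 g/mL = 59,020 mL.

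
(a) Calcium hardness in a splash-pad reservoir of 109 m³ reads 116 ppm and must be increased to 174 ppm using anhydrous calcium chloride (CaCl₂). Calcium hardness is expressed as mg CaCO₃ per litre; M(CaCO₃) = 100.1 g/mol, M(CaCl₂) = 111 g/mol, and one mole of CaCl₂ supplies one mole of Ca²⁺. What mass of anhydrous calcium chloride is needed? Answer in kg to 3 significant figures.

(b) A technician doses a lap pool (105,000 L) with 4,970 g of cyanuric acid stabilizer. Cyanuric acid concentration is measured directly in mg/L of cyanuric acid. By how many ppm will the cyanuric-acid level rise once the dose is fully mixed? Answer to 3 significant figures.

(a) Volume: 109 m³ = 109,000 L.
(a) Hardness to add: (174 − 116) = 58 mg/L as CaCO₃ × 109,000 L = 6322 g as CaCO₃.
(a) Moles of Ca²⁺ (1 mol Ca²⁺ ≡ 1 mol CaCO₃): 6322 / 100.1 g/mol = 63.16 mol.
(a) Mass of CaCl₂: 63.16 × 111 = 7010 g.

(b) Rise: 4,970 g / 105,000 L × 1000 = 47.33 mg/L.

(a) 7.01 kg; (b) 47.3 ppm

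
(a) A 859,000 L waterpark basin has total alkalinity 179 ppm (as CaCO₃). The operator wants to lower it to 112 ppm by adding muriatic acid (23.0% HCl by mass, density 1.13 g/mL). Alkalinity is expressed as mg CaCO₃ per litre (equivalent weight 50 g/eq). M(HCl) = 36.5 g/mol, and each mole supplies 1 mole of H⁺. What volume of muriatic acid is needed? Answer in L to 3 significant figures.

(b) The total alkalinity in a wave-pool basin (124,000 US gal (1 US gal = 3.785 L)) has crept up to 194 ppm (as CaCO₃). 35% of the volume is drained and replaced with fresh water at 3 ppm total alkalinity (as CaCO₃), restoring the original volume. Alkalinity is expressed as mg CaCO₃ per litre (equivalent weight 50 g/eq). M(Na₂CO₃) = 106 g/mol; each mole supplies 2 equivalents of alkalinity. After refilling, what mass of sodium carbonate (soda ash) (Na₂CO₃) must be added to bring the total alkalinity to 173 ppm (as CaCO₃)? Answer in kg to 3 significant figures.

(a) Alkalinity to neutralize: (179 − 112) = 67 mg/L as CaCO₃ × 859,000 L = 57,550 g as CaCO₃.
(a) Equivalents of H⁺ required: 57,550 ÷ 50 g/eq = 1151 eq = 1151 mol HCl.
(a) Mass of HCl: 1151 × 36.5 = 42,010 g.
(a) Mass of 23.0% solution: 42,010 / 0.23 = 182,700 g.
(a) Volume: 182,700 g ÷ 1.13 g/mL = 161,700 mL.

(b) Volume: 124,000 US gal × 3.785 L/gal = 469,340 L.
(b) After draining 35% and refilling: 194 × 0.65 + 3 × 0.35 = 127.15 ppm.
(b) Deficit to target: 173 − 127.15 = 45.85 mg/L.
(b) As CaCO₃: 45.85 mg/L × 469,340 L = 21,520 g; ÷ 50 g/eq ÷ 2 = 215.2 mol Na₂CO₃.
(b) Mass: 215.2 × 106 = 22,810 g.

(a) 162 L; (b) 22.8 kg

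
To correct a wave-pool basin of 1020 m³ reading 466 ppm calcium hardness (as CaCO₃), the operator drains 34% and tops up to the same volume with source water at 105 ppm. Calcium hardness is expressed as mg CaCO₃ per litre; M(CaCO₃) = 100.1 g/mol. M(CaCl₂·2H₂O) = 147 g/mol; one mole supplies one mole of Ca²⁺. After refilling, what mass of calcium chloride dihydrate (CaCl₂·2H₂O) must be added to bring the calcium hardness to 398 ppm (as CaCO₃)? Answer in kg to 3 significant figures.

82.0 kg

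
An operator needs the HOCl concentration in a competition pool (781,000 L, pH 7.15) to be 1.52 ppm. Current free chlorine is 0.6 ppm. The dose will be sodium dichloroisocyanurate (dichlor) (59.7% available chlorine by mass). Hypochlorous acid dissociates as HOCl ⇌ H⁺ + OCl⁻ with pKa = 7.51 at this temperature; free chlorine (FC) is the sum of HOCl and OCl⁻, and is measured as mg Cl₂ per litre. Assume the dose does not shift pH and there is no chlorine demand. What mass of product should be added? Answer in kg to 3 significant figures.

2.07 kg

[OCl⁻]/[HOCl] = 10^(pH − pKa) = 10^(7.15 − 7.51) = 0.4365; fraction as HOCl = 1/(1 + 0.4365) = 0.6961.
Free chlorine required for 1.52 ppm HOCl: 1.52 / 0.6961 = 2.184 ppm.
FC to add: 2.184 − 0.6 = 1.584 mg/L as Cl₂.
Cl₂ equivalent: 1.584 mg/L × 781,000 L = 1237 g.
Product at 59.7% available Cl: 1237 / 0.597 = 2072 g.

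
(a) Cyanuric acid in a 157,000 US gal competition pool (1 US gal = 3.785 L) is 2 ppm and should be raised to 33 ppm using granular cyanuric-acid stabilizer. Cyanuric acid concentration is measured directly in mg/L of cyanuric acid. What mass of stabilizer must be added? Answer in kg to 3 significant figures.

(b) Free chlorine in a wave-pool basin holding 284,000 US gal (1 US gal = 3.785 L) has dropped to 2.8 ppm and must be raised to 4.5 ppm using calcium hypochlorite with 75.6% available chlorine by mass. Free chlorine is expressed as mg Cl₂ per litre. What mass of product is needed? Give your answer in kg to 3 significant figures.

(a) 18.4 kg; (b) 2.42 kg

(a) Volume: 157,000 US gal × 3.785 L/gal = 594,245 L.
(a) CYA to add: (33 − 2) = 31 mg/L × 594,245 L = 18,420 g cyanuric acid.

(b) Volume: 284,000 US gal × 3.785 L/gal = 1,074,940 L.
(b) Chlorine deficit: 4.5 − 2.8 = 1.7 ppm = 1.7 mg/L as Cl₂.
(b) Cl₂ equivalent needed: 1.7 mg/L × 1,074,940 L = 1,827,000 mg = 1827 g.
(b) Product at 75.6% available chlorine: 1827 / 0.756 = 2417 g.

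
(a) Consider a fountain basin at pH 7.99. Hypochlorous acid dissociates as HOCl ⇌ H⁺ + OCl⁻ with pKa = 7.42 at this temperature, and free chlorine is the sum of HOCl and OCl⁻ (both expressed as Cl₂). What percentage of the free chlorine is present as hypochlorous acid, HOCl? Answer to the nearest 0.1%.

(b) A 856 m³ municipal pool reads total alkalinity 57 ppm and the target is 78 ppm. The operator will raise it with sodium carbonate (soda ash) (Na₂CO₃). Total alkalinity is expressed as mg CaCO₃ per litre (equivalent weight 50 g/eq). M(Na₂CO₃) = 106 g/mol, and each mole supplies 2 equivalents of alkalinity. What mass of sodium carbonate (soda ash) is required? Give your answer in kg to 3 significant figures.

(a) 21.2%; (b) 19.1 kg

(a) [OCl⁻]/[HOCl] = 10^(pH − pKa) = 10^(7.99 − 7.42) = 10^0.57 = 3.715.
(a) Fraction as HOCl = 1 / (1 + 3.715) = 0.2121.

(b) Volume: 856 m³ = 856,000 L.
(b) Alkalinity to add: (78 − 57) = 21 mg/L as CaCO₃ × 856,000 L = 17,980 g as CaCO₃.
(b) Equivalents: 17,980 g ÷ 50 g/eq = 359.5 eq.
(b) Each mole of Na₂CO₃ supplies 2 eq, so 359.5 / 2 = 179.8 mol.
(b) Mass: 179.8 mol × 106 g/mol = 19,050 g.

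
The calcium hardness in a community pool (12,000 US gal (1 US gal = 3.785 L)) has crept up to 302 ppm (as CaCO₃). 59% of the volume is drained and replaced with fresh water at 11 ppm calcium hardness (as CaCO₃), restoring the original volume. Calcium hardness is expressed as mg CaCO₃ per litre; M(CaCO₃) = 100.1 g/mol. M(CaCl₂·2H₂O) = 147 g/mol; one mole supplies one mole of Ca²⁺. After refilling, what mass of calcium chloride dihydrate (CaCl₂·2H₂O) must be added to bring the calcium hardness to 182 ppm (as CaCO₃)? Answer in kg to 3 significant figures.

Volume: 12,000 US gal × 3.785 L/gal = 45,420 L.
After draining 59% and refilling: 302 × 0.41 + 11 × 0.59 = 130.31 ppm.
Deficit to target: 182 − 130.31 = 51.69 mg/L.
As CaCO₃: 51.69 mg/L × 45,420 L = 2348 g; ÷ 100.1 = 23.45 mol Ca²⁺.
Mass: 23.45 × 147 = 3448 g.

3.45 kg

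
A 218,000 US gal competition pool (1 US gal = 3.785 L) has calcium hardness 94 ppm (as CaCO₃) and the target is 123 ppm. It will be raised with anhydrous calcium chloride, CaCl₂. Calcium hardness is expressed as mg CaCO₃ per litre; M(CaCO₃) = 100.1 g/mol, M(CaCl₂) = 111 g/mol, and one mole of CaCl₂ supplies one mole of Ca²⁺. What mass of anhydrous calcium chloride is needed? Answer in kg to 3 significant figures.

Volume: 218,000 US gal × 3.785 L/gal = 825,130 L.
Hardness to add: (123 − 94) = 29 mg/L as CaCO₃ × 825,130 L = 23,930 g as CaCO₃.
Moles of Ca²⁺ (1 mol Ca²⁺ ≡ 1 mol CaCO₃): 23,930 / 100.1 g/mol = 239 mol.
Mass of CaCl₂: 239 × 111 = 26,530 g.

26.5 kg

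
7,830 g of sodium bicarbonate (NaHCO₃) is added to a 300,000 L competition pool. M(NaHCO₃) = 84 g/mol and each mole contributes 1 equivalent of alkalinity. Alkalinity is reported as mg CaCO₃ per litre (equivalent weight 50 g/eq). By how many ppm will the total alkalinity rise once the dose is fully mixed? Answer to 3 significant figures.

15.5 ppm

Moles of NaHCO₃: 7,830 g ÷ 84 g/mol = 93.21 mol → 93.21 eq of alkalinity.
As CaCO₃: 93.21 eq × 50 g/eq = 4661 g.
Rise: 4661 g / 300,000 L × 1000 = 15.54 mg/L.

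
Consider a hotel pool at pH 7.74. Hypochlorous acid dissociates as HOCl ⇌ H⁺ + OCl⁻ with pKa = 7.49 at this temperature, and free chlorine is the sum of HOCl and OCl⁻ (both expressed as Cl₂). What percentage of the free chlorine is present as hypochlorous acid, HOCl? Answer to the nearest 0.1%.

36.0%

[OCl⁻]/[HOCl] = 10^(pH − pKa) = 10^(7.74 − 7.49) = 10^0.25 = 1.778.
Fraction as HOCl = 1 / (1 + 1.778) = 0.3599.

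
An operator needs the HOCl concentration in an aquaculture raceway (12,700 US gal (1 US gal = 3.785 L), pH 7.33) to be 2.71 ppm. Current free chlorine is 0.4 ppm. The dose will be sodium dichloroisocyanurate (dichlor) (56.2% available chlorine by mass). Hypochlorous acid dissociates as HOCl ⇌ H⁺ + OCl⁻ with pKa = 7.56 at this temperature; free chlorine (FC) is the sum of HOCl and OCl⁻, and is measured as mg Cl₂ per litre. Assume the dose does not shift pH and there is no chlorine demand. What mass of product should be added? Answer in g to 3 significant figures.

334 g

Volume: 12,700 US gal × 3.785 L/gal = 48,070 L.
[OCl⁻]/[HOCl] = 10^(pH − pKa) = 10^(7.33 − 7.56) = 0.5888; fraction as HOCl = 1/(1 + 0.5888) = 0.6294.
Free chlorine required for 2.71 ppm HOCl: 2.71 / 0.6294 = 4.306 ppm.
FC to add: 4.306 − 0.4 = 3.906 mg/L as Cl₂.
Cl₂ equivalent: 3.906 mg/L × 48,070 L = 187.7 g.
Product at 56.2% available Cl: 187.7 / 0.562 = 334.1 g.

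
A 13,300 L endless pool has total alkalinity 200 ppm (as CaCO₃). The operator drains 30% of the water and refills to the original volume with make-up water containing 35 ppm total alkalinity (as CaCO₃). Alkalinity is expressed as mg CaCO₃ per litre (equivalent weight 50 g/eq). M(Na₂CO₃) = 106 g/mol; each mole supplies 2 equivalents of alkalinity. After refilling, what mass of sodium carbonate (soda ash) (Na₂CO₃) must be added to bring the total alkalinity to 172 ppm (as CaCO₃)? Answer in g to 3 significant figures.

303 g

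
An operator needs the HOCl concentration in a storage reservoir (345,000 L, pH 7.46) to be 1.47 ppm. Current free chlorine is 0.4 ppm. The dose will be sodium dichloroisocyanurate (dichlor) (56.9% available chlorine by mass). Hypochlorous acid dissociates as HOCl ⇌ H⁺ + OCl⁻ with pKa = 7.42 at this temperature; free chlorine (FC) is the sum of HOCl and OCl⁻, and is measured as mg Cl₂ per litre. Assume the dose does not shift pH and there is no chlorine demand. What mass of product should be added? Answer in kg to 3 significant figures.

[OCl⁻]/[HOCl] = 10^(pH − pKa) = 10^(7.46 − 7.42) = 1.096; fraction as HOCl = 1/(1 + 1.096) = 0.477.
Free chlorine required for 1.47 ppm HOCl: 1.47 / 0.477 = 3.082 ppm.
FC to add: 3.082 − 0.4 = 2.682 mg/L as Cl₂.
Cl₂ equivalent: 2.682 mg/L × 345,000 L = 925.2 g.
Product at 56.9% available Cl: 925.2 / 0.569 = 1626 g.

1.63 kg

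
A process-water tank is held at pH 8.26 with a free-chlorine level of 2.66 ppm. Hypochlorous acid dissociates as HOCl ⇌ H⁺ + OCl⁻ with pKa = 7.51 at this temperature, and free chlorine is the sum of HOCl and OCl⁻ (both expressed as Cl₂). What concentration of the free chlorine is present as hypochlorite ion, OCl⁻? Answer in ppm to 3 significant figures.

2.26 ppm

[OCl⁻]/[HOCl] = 10^(pH − pKa) = 10^(8.26 − 7.51) = 10^0.75 = 5.623.
Fraction as HOCl = 1 / (1 + 5.623) = 0.151.
OCl⁻ = (1 − 0.151) × 2.66 ppm = 2.258 ppm.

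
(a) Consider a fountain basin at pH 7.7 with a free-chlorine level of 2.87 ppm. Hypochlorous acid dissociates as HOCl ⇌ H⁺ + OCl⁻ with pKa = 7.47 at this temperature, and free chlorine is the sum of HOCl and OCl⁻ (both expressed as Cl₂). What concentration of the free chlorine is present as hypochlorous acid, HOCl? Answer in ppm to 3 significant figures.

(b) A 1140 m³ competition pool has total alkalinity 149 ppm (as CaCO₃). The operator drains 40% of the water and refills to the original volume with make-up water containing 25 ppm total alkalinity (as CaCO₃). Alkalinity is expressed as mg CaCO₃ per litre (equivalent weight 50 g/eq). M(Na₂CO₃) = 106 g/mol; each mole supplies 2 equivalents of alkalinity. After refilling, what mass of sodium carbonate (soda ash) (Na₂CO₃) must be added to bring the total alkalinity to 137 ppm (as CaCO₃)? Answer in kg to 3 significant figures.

(a) 1.06 ppm; (b) 45.4 kg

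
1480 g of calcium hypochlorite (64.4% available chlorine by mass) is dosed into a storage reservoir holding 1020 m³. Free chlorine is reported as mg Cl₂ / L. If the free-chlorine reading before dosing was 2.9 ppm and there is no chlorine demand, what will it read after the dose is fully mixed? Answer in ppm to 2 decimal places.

3.83 ppm

Volume: 1020 m³ = 1,020,000 L.
Available chlorine delivered: 1480 g × 0.644 = 953.1 g as Cl₂.
Concentration rise: 953.1 g / 1,020,000 L = 0.9344 mg/L = 0.93 ppm.
Final FC: 2.9 + 0.93 = 3.83 ppm.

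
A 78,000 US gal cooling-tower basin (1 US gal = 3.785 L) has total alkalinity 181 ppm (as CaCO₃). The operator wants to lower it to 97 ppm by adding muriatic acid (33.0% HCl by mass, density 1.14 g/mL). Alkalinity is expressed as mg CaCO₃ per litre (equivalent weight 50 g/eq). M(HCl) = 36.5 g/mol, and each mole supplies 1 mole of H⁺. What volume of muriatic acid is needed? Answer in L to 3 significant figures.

Volume: 78,000 US gal × 3.785 L/gal = 295,230 L.
Alkalinity to neutralize: (181 − 97) = 84 mg/L as CaCO₃ × 295,230 L = 24,800 g as CaCO₃.
Equivalents of H⁺ required: 24,800 ÷ 50 g/eq = 496 eq = 496 mol HCl.
Mass of HCl: 496 × 36.5 = 18,100 g.
Mass of 33.0% solution: 18,100 / 0.33 = 54,860 g.
Volume: 54,860 g ÷ 1.14 g/mL = 48,120 mL.

48.1 L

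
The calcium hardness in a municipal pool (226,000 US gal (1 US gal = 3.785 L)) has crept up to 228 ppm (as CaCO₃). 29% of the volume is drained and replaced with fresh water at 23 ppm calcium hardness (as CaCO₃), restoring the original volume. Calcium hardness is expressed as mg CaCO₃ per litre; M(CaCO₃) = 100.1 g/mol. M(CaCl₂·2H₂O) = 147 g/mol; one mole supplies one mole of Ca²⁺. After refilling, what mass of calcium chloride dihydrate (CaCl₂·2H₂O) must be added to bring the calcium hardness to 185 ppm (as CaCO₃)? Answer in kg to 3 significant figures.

20.7 kg

Volume: 226,000 US gal × 3.785 L/gal = 855,410 L.
After draining 29% and refilling: 228 × 0.71 + 23 × 0.29 = 168.55 ppm.
Deficit to target: 185 − 168.55 = 16.45 mg/L.
As CaCO₃: 16.45 mg/L × 855,410 L = 14,070 g; ÷ 100.1 = 140.6 mol Ca²⁺.
Mass: 140.6 × 147 = 20,660 g.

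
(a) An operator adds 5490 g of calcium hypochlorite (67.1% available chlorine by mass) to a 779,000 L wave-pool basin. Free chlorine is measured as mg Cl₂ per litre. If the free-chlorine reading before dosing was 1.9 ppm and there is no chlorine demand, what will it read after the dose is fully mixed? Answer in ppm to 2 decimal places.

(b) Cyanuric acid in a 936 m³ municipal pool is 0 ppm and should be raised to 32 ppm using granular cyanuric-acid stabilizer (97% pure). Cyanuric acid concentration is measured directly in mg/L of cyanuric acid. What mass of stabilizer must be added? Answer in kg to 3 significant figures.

(a) 6.63 ppm; (b) 30.9 kg

(a) Available chlorine delivered: 5490 g × 0.671 = 3684 g as Cl₂.
(a) Concentration rise: 3684 g / 779,000 L = 4.729 mg/L = 4.73 ppm.
(a) Final FC: 1.9 + 4.73 = 6.63 ppm.

(b) Volume: 936 m³ = 936,000 L.
(b) CYA to add: (32 − 0) = 32 mg/L × 936,000 L = 29,950 g cyanuric acid.
(b) At 97% purity: 29,950 / 0.97 = 30,880 g product.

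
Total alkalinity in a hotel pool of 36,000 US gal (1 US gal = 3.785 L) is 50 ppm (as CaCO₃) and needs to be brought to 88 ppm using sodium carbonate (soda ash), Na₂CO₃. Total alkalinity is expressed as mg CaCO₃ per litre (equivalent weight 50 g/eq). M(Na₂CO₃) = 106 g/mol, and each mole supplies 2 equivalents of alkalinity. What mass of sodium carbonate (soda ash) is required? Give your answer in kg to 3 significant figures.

5.49 kg

Volume: 36,000 US gal × 3.785 L/gal = 136,260 L.
Alkalinity to add: (88 − 50) = 38 mg/L as CaCO₃ × 136,260 L = 5178 g as CaCO₃.
Equivalents: 5178 g ÷ 50 g/eq = 103.6 eq.
Each mole of Na₂CO₃ supplies 2 eq, so 103.6 / 2 = 51.78 mol.
Mass: 51.78 mol × 106 g/mol = 5489 g.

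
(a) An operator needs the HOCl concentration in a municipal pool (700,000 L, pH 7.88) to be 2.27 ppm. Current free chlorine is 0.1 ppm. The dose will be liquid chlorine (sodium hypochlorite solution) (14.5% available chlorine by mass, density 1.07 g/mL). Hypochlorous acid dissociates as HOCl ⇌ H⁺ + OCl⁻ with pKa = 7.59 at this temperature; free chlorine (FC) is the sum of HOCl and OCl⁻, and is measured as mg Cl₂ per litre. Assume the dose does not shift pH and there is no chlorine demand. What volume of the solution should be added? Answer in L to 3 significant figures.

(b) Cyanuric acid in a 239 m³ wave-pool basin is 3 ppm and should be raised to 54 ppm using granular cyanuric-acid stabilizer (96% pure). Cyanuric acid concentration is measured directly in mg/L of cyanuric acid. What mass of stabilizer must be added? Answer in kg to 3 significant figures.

(a) [OCl⁻]/[HOCl] = 10^(pH − pKa) = 10^(7.88 − 7.59) = 1.95; fraction as HOCl = 1/(1 + 1.95) = 0.339.
(a) Free chlorine required for 2.27 ppm HOCl: 2.27 / 0.339 = 6.696 ppm.
(a) FC to add: 6.696 − 0.1 = 6.596 mg/L as Cl₂.
(a) Cl₂ equivalent: 6.596 mg/L × 700,000 L = 4617 g.
(a) Product at 14.5% available Cl: 4617 / 0.145 = 31,840 g.
(a) Volume: 31,840 g ÷ 1.07 g/mL = 29,760 mL.

(b) Volume: 239 m³ = 239,000 L.
(b) CYA to add: (54 − 3) = 51 mg/L × 239,000 L = 12,190 g cyanuric acid.
(b) At 96% purity: 12,190 / 0.96 = 12,700 g product.

(a) 29.8 L; (b) 12.7 kg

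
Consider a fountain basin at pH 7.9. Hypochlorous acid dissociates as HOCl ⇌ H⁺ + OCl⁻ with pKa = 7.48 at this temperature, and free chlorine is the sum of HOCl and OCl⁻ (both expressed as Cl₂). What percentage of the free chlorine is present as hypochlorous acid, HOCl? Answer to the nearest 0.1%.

27.5%

[OCl⁻]/[HOCl] = 10^(pH − pKa) = 10^(7.9 − 7.48) = 10^0.42 = 2.63.
Fraction as HOCl = 1 / (1 + 2.63) = 0.2755.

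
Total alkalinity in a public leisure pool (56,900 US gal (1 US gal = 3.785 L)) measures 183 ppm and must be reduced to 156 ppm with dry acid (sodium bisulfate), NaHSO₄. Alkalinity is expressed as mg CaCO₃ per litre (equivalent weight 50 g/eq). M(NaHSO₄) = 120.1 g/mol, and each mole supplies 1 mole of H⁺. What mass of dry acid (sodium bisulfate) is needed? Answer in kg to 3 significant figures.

14.0 kg

Volume: 56,900 US gal × 3.785 L/gal = 215,366 L.
Alkalinity to neutralize: (183 − 156) = 27 mg/L as CaCO₃ × 215,366 L = 5815 g as CaCO₃.
Equivalents of H⁺ required: 5815 ÷ 50 g/eq = 116.3 eq = 116.3 mol NaHSO₄.
Mass of NaHSO₄: 116.3 × 120.1 = 13,970 g.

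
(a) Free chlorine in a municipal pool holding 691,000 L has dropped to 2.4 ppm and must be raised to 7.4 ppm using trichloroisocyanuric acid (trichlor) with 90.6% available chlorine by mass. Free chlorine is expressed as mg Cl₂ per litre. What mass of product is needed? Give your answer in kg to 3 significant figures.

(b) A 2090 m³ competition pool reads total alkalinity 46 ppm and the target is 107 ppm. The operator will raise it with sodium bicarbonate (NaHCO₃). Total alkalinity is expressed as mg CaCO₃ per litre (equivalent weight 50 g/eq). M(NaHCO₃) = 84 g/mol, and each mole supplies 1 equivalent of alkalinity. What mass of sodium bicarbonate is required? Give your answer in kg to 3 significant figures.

(a) Chlorine deficit: 7.4 − 2.4 = 5 ppm = 5 mg/L as Cl₂.
(a) Cl₂ equivalent needed: 5 mg/L × 691,000 L = 3,455,000 mg = 3455 g.
(a) Product at 90.6% available chlorine: 3455 / 0.906 = 3813 g.

(b) Volume: 2090 m³ = 2,090,000 L.
(b) Alkalinity to add: (107 − 46) = 61 mg/L as CaCO₃ × 2,090,000 L = 127,500 g as CaCO₃.
(b) Equivalents: 127,500 g ÷ 50 g/eq = 2550 eq.
(b) NaHCO₃ supplies 1 eq per mole → 2550 mol.
(b) Mass: 2550 mol × 84 g/mol = 214,200 g.

(a) 3.81 kg; (b) 214 kg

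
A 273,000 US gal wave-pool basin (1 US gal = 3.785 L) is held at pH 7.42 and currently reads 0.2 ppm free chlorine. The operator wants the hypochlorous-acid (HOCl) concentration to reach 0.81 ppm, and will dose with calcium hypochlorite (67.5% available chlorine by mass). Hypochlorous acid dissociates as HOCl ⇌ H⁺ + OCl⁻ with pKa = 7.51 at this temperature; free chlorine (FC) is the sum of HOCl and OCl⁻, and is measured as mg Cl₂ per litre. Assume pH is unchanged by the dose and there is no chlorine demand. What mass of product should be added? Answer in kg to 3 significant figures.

Volume: 273,000 US gal × 3.785 L/gal = 1,033,305 L.
[OCl⁻]/[HOCl] = 10^(pH − pKa) = 10^(7.42 − 7.51) = 0.8128; fraction as HOCl = 1/(1 + 0.8128) = 0.5516.
Free chlorine required for 0.81 ppm HOCl: 0.81 / 0.5516 = 1.468 ppm.
FC to add: 1.468 − 0.2 = 1.268 mg/L as Cl₂.
Cl₂ equivalent: 1.268 mg/L × 1,033,305 L = 1311 g.
Product at 67.5% available Cl: 1311 / 0.675 = 1942 g.

1.94 kg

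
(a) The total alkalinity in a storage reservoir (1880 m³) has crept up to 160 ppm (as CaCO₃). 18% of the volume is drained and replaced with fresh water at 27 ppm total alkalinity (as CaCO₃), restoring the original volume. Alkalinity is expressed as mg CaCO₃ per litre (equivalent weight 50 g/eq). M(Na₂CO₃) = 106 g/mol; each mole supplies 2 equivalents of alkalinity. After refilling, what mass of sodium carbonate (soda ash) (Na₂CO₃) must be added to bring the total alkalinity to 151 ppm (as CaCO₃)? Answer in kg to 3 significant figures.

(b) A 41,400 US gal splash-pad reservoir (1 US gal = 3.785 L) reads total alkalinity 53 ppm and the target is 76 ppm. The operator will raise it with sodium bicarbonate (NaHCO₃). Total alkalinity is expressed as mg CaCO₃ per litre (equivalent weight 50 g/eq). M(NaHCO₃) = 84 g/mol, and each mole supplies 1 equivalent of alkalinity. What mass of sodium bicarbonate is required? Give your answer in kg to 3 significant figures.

(a) Volume: 1880 m³ = 1,880,000 L.
(a) After draining 18% and refilling: 160 × 0.82 + 27 × 0.18 = 136.06 ppm.
(a) Deficit to target: 151 − 136.06 = 14.94 mg/L.
(a) As CaCO₃: 14.94 mg/L × 1,880,000 L = 28,090 g; ÷ 50 g/eq ÷ 2 = 280.9 mol Na₂CO₃.
(a) Mass: 280.9 × 106 = 29,770 g.

(b) Volume: 41,400 US gal × 3.785 L/gal = 156,699 L.
(b) Alkalinity to add: (76 − 53) = 23 mg/L as CaCO₃ × 156,699 L = 3604 g as CaCO₃.
(b) Equivalents: 3604 g ÷ 50 g/eq = 72.08 eq.
(b) NaHCO₃ supplies 1 eq per mole → 72.08 mol.
(b) Mass: 72.08 mol × 84 g/mol = 6055 g.

(a) 29.8 kg; (b) 6.05 kg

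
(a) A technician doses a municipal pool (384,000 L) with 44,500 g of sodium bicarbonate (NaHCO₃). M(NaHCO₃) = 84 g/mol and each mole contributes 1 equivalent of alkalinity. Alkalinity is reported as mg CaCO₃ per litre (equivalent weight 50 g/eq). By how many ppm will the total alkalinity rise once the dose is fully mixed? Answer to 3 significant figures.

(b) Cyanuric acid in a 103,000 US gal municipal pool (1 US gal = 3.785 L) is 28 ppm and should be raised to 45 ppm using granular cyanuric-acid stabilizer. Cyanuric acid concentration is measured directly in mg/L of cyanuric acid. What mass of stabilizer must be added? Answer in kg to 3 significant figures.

(a) 69.0 ppm; (b) 6.63 kg

(a) Moles of NaHCO₃: 44,500 g ÷ 84 g/mol = 529.8 mol → 529.8 eq of alkalinity.
(a) As CaCO₃: 529.8 eq × 50 g/eq = 26,490 g.
(a) Rise: 26,490 g / 384,000 L × 1000 = 68.98 mg/L.

(b) Volume: 103,000 US gal × 3.785 L/gal = 389,855 L.
(b) CYA to add: (45 − 28) = 17 mg/L × 389,855 L = 6628 g cyanuric acid.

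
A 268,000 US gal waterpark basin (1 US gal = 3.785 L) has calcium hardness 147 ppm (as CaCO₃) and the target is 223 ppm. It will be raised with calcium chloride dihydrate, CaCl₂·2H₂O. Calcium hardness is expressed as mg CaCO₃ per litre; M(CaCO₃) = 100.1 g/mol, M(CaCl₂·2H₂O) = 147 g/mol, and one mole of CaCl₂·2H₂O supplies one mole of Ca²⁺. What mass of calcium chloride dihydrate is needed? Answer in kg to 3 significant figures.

Volume: 268,000 US gal × 3.785 L/gal = 1,014,380 L.
Hardness to add: (223 − 147) = 76 mg/L as CaCO₃ × 1,014,380 L = 77,090 g as CaCO₃.
Moles of Ca²⁺ (1 mol Ca²⁺ ≡ 1 mol CaCO₃): 77,090 / 100.1 g/mol = 770.2 mol.
Mass of CaCl₂·2H₂O: 770.2 × 147 = 113,200 g.

113 kg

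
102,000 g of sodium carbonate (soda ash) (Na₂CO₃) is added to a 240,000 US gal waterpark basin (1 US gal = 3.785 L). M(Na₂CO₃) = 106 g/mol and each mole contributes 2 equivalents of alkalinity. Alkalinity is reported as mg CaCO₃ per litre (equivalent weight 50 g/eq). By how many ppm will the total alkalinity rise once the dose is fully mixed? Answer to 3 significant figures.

106 ppm

Volume: 240,000 US gal × 3.785 L/gal = 908,400 L.
Moles of Na₂CO₃: 102,000 g ÷ 106 g/mol = 962.3 mol → 1925 eq of alkalinity.
As CaCO₃: 1925 eq × 50 g/eq = 96,230 g.
Rise: 96,230 g / 908,400 L × 1000 = 105.9 mg/L.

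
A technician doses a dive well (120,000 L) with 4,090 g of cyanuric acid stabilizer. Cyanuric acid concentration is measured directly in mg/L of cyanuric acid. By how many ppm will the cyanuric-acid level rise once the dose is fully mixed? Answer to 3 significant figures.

34.1 ppm

Rise: 4,090 g / 120,000 L × 1000 = 34.08 mg/L.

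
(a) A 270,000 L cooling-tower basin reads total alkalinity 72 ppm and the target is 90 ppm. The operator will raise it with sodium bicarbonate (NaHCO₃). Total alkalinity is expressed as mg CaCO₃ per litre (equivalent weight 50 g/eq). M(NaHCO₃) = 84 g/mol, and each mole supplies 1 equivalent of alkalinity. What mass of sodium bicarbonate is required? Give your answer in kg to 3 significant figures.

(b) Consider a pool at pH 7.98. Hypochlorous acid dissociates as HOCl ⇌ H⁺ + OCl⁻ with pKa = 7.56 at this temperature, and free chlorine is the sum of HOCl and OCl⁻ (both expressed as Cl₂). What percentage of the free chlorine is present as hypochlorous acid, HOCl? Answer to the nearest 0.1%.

(a) Alkalinity to add: (90 − 72) = 18 mg/L as CaCO₃ × 270,000 L = 4860 g as CaCO₃.
(a) Equivalents: 4860 g ÷ 50 g/eq = 97.2 eq.
(a) NaHCO₃ supplies 1 eq per mole → 97.2 mol.
(a) Mass: 97.2 mol × 84 g/mol = 8165 g.

(b) [OCl⁻]/[HOCl] = 10^(pH − pKa) = 10^(7.98 − 7.56) = 10^0.42 = 2.63.
(b) Fraction as HOCl = 1 / (1 + 2.63) = 0.2755.

(a) 8.16 kg; (b) 27.5%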